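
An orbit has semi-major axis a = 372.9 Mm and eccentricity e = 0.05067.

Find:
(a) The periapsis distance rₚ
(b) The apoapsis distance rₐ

Convert to SI: a = 372.9 Mm = 3.729e+08 m.
(a) rₚ = a(1 − e) = 3.729e+08 · (1 − 0.05067) = 3.729e+08 · 0.94933 ≈ 3.54e+08 m = 354 Mm.
(b) rₐ = a(1 + e) = 3.729e+08 · (1 + 0.05067) = 3.729e+08 · 1.05067 ≈ 3.918e+08 m = 391.8 Mm.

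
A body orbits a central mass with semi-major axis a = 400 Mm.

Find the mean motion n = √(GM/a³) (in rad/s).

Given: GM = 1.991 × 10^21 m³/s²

Convert to SI: a = 400 Mm = 4e+08 m.
n = √(GM / a³).
n = √(1.991e+21 / (4e+08)³) rad/s ≈ 0.005578 rad/s.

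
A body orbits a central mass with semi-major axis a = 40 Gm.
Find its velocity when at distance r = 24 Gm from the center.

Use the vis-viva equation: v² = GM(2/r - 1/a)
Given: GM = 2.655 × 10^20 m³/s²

Convert to SI: a = 40 Gm = 4e+10 m; r = 24 Gm = 2.4e+10 m.
Vis-viva: v = √(GM · (2/r − 1/a)).
2/r − 1/a = 2/2.4e+10 − 1/4e+10 = 5.83333e-11 m⁻¹.
v = √(2.655e+20 · 5.83333e-11) m/s ≈ 1.244e+05 m/s = 124.4 km/s.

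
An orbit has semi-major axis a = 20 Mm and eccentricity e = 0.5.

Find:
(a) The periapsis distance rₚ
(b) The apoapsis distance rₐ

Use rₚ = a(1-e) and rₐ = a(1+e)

Convert to SI: a = 20 Mm = 2e+07 m.
(a) rₚ = a(1 − e) = 2e+07 · (1 − 0.5) = 2e+07 · 0.5 ≈ 1e+07 m = 10 Mm.
(b) rₐ = a(1 + e) = 2e+07 · (1 + 0.5) = 2e+07 · 1.5 ≈ 3e+07 m = 30 Mm.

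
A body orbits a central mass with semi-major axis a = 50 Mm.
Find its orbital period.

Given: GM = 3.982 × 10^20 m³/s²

Convert to SI: a = 50 Mm = 5e+07 m.
Kepler's third law: T = 2π √(a³ / GM).
Substituting a = 5e+07 m and GM = 3.982e+20 m³/s²:
T = 2π √((5e+07)³ / 3.982e+20) s
T ≈ 111.3 s = 1.855 minutes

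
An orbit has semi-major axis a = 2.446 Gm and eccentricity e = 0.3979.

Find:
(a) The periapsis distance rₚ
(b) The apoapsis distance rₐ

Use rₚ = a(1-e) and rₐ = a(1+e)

Convert to SI: a = 2.446 Gm = 2.446e+09 m.
(a) rₚ = a(1 − e) = 2.446e+09 · (1 − 0.3979) = 2.446e+09 · 0.6021 ≈ 1.473e+09 m = 1.473 Gm.
(b) rₐ = a(1 + e) = 2.446e+09 · (1 + 0.3979) = 2.446e+09 · 1.3979 ≈ 3.419e+09 m = 3.419 Gm.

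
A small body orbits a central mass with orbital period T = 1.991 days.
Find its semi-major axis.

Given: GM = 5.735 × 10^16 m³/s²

Convert to SI: T = 1.991 days = 172022 s.
Invert Kepler's third law: a = (GM · T² / (4π²))^(1/3).
Substituting T = 172022 s and GM = 5.735e+16 m³/s²:
a = (5.735e+16 · (172022)² / (4π²))^(1/3) m
a ≈ 3.503e+08 m = 350.3 Mm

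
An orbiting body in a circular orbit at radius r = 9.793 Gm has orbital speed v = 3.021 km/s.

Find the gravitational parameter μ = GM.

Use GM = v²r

Convert to SI: r = 9.793 Gm = 9.793e+09 m; v = 3.021 km/s = 3021 m/s.
For a circular orbit v² = GM/r, so GM = v² · r.
GM = (3021)² · 9.793e+09 m³/s² ≈ 8.938e+16 m³/s² = 8.938 × 10^16 m³/s².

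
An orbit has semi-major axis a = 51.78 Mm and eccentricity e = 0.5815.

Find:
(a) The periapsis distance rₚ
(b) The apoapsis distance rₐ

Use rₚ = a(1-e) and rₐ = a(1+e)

Convert to SI: a = 51.78 Mm = 5.178e+07 m.
(a) rₚ = a(1 − e) = 5.178e+07 · (1 − 0.5815) = 5.178e+07 · 0.4185 ≈ 2.167e+07 m = 21.67 Mm.
(b) rₐ = a(1 + e) = 5.178e+07 · (1 + 0.5815) = 5.178e+07 · 1.5815 ≈ 8.189e+07 m = 81.89 Mm.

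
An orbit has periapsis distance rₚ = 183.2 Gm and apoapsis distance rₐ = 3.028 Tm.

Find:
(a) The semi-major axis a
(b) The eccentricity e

Convert to SI: rₚ = 183.2 Gm = 1.832e+11 m; rₐ = 3.028 Tm = 3.028e+12 m.
(a) a = (rₚ + rₐ) / 2 = (1.832e+11 + 3.028e+12) / 2 ≈ 1.606e+12 m = 1.606 Tm.
(b) e = (rₐ − rₚ) / (rₐ + rₚ) = (3.028e+12 − 1.832e+11) / (3.028e+12 + 1.832e+11) ≈ 0.8859.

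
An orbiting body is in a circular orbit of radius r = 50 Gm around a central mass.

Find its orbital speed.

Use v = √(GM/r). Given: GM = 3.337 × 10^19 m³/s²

Convert to SI: r = 50 Gm = 5e+10 m.
For a circular orbit, gravity supplies the centripetal force, so v = √(GM / r).
v = √(3.337e+19 / 5e+10) m/s ≈ 2.583e+04 m/s = 25.83 km/s.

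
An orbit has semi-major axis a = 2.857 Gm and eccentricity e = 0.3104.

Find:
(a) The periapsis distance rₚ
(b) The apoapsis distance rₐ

Convert to SI: a = 2.857 Gm = 2.857e+09 m.
(a) rₚ = a(1 − e) = 2.857e+09 · (1 − 0.3104) = 2.857e+09 · 0.6896 ≈ 1.97e+09 m = 1.97 Gm.
(b) rₐ = a(1 + e) = 2.857e+09 · (1 + 0.3104) = 2.857e+09 · 1.3104 ≈ 3.744e+09 m = 3.744 Gm.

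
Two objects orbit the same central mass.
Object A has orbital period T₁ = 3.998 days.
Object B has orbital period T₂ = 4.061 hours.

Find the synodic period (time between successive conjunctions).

Convert to SI: T₁ = 3.998 days = 345427 s; T₂ = 4.061 hours = 14619.6 s.
T_syn = |T₁ · T₂ / (T₁ − T₂)|.
T_syn = |345427 · 14619.6 / (345427 − 14619.6)| s ≈ 1.527e+04 s = 4.24 hours.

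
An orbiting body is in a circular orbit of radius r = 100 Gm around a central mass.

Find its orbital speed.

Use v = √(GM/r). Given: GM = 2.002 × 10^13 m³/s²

Convert to SI: r = 100 Gm = 1e+11 m.
For a circular orbit, gravity supplies the centripetal force, so v = √(GM / r).
v = √(2.002e+13 / 1e+11) m/s ≈ 14.15 m/s = 14.15 m/s.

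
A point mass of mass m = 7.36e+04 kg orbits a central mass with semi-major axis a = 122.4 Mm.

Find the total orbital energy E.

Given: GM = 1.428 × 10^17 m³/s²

Convert to SI: a = 122.4 Mm = 1.224e+08 m.
E = −GMm / (2a).
E = −1.428e+17 · 7.36e+04 / (2 · 1.224e+08) J ≈ -4.293e+13 J = -42.93 TJ.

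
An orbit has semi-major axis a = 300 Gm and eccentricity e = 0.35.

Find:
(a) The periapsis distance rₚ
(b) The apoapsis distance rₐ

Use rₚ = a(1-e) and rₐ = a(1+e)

Convert to SI: a = 300 Gm = 3e+11 m.
(a) rₚ = a(1 − e) = 3e+11 · (1 − 0.35) = 3e+11 · 0.65 ≈ 1.95e+11 m = 195 Gm.
(b) rₐ = a(1 + e) = 3e+11 · (1 + 0.35) = 3e+11 · 1.35 ≈ 4.05e+11 m = 405 Gm.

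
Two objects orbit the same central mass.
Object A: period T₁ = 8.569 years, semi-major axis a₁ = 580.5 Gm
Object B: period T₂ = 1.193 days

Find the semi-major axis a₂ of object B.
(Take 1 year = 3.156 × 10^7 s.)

Convert to SI: T₁ = 8.569 years = 2.70438e+08 s; a₁ = 580.5 Gm = 5.805e+11 m; T₂ = 1.193 days = 103075 s.
Kepler's third law: (T₁/T₂)² = (a₁/a₂)³ ⇒ a₂ = a₁ · (T₂/T₁)^(2/3).
T₂/T₁ = 103075 / 2.70438e+08 = 0.000381142.
a₂ = 5.805e+11 · (0.000381142)^(2/3) m ≈ 3.052e+09 m = 3.052 Gm.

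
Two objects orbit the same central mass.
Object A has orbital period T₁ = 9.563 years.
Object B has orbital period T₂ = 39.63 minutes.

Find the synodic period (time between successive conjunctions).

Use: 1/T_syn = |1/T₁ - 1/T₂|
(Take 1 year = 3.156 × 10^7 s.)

Convert to SI: T₁ = 9.563 years = 3.01808e+08 s; T₂ = 39.63 minutes = 2377.8 s.
T_syn = |T₁ · T₂ / (T₁ − T₂)|.
T_syn = |3.01808e+08 · 2377.8 / (3.01808e+08 − 2377.8)| s ≈ 2378 s = 39.63 minutes.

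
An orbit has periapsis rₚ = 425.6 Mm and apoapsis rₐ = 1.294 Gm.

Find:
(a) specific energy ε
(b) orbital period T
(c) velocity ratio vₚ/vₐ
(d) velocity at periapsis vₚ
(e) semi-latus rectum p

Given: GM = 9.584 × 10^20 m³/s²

Convert to SI: rₚ = 425.6 Mm = 4.256e+08 m; rₐ = 1.294 Gm = 1.294e+09 m.
(a) With a = (rₚ + rₐ)/2 = 8.598e+08 m, ε = −GM/(2a) = −9.584e+20/(2 · 8.598e+08) J/kg ≈ -5.573e+11 J/kg
(b) With a = (rₚ + rₐ)/2 = 8.598e+08 m, T = 2π √(a³/GM) = 2π √((8.598e+08)³/9.584e+20) s ≈ 5117 s
(c) Conservation of angular momentum (rₚvₚ = rₐvₐ) gives vₚ/vₐ = rₐ/rₚ = 1.294e+09/4.256e+08 ≈ 3.04
(d) With a = (rₚ + rₐ)/2 = 8.598e+08 m, vₚ = √(GM (2/rₚ − 1/a)) = √(9.584e+20 · (2/4.256e+08 − 1/8.598e+08)) m/s ≈ 1.841e+06 m/s
(e) From a = (rₚ + rₐ)/2 = 8.598e+08 m and e = (rₐ − rₚ)/(rₐ + rₚ) = 0.505001, p = a(1 − e²) = 8.598e+08 · (1 − (0.505001)²) ≈ 6.405e+08 m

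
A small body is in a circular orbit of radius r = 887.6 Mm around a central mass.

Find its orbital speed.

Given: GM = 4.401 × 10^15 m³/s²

Convert to SI: r = 887.6 Mm = 8.876e+08 m.
For a circular orbit, gravity supplies the centripetal force, so v = √(GM / r).
v = √(4.401e+15 / 8.876e+08) m/s ≈ 2227 m/s = 2.227 km/s.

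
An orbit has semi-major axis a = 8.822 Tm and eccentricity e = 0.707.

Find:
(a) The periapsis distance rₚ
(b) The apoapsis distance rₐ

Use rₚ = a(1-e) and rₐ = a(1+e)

Convert to SI: a = 8.822 Tm = 8.822e+12 m.
(a) rₚ = a(1 − e) = 8.822e+12 · (1 − 0.707) = 8.822e+12 · 0.293 ≈ 2.585e+12 m = 2.585 Tm.
(b) rₐ = a(1 + e) = 8.822e+12 · (1 + 0.707) = 8.822e+12 · 1.707 ≈ 1.506e+13 m = 15.06 Tm.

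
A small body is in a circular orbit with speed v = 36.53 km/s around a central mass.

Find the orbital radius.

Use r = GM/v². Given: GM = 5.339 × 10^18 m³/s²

Convert to SI: v = 36.53 km/s = 36530 m/s.
For a circular orbit, v² = GM / r, so r = GM / v².
r = 5.339e+18 / (36530)² m ≈ 4.001e+09 m = 4.001 Gm.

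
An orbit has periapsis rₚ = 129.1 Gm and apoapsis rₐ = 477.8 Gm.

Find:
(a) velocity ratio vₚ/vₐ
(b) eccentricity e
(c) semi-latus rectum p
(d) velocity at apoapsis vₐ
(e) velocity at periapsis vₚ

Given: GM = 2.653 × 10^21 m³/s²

Convert to SI: rₚ = 129.1 Gm = 1.291e+11 m; rₐ = 477.8 Gm = 4.778e+11 m.
(a) Conservation of angular momentum (rₚvₚ = rₐvₐ) gives vₚ/vₐ = rₐ/rₚ = 4.778e+11/1.291e+11 ≈ 3.701
(b) e = (rₐ − rₚ)/(rₐ + rₚ) = (4.778e+11 − 1.291e+11)/(4.778e+11 + 1.291e+11) ≈ 0.5746
(c) From a = (rₚ + rₐ)/2 = 3.0345e+11 m and e = (rₐ − rₚ)/(rₐ + rₚ) = 0.574559, p = a(1 − e²) = 3.0345e+11 · (1 − (0.574559)²) ≈ 2.033e+11 m
(d) With a = (rₚ + rₐ)/2 = 3.0345e+11 m, vₐ = √(GM (2/rₐ − 1/a)) = √(2.653e+21 · (2/4.778e+11 − 1/3.0345e+11)) m/s ≈ 4.86e+04 m/s
(e) With a = (rₚ + rₐ)/2 = 3.0345e+11 m, vₚ = √(GM (2/rₚ − 1/a)) = √(2.653e+21 · (2/1.291e+11 − 1/3.0345e+11)) m/s ≈ 1.799e+05 m/s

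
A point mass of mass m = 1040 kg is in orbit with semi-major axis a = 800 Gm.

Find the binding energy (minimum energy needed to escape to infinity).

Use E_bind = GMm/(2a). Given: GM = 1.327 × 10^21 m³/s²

Convert to SI: a = 800 Gm = 8e+11 m.
Total orbital energy is E = −GMm/(2a); binding energy is E_bind = −E = GMm/(2a).
E_bind = 1.327e+21 · 1040 / (2 · 8e+11) J ≈ 8.626e+11 J = 862.5 GJ.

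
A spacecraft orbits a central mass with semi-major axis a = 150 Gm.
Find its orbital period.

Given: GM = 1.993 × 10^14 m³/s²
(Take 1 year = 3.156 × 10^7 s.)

Convert to SI: a = 150 Gm = 1.5e+11 m.
Kepler's third law: T = 2π √(a³ / GM).
Substituting a = 1.5e+11 m and GM = 1.993e+14 m³/s²:
T = 2π √((1.5e+11)³ / 1.993e+14) s
T ≈ 2.586e+10 s = 819.3 years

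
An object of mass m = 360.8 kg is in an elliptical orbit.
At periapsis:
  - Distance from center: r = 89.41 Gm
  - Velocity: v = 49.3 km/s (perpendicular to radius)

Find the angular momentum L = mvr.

Convert to SI: r = 89.41 Gm = 8.941e+10 m; v = 49.3 km/s = 49300 m/s.
Since v is perpendicular to r, L = m · v · r.
L = 360.8 · 49300 · 8.941e+10 kg·m²/s ≈ 1.59e+18 kg·m²/s.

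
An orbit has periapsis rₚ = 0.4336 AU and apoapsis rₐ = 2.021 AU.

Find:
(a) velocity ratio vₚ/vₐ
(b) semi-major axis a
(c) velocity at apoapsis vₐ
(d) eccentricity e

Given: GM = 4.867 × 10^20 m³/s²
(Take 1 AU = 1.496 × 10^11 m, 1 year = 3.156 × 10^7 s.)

Convert to SI: rₚ = 0.4336 AU = 6.48666e+10 m; rₐ = 2.021 AU = 3.02342e+11 m.
(a) Conservation of angular momentum (rₚvₚ = rₐvₐ) gives vₚ/vₐ = rₐ/rₚ = 3.02342e+11/6.48666e+10 ≈ 4.661
(b) a = (rₚ + rₐ)/2 = (6.48666e+10 + 3.02342e+11)/2 ≈ 1.836e+11 m
(c) With a = (rₚ + rₐ)/2 = 1.83604e+11 m, vₐ = √(GM (2/rₐ − 1/a)) = √(4.867e+20 · (2/3.02342e+11 − 1/1.83604e+11)) m/s ≈ 2.385e+04 m/s
(d) e = (rₐ − rₚ)/(rₐ + rₚ) = (3.02342e+11 − 6.48666e+10)/(3.02342e+11 + 6.48666e+10) ≈ 0.6467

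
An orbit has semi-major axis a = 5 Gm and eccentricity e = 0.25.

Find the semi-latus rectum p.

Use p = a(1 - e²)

Convert to SI: a = 5 Gm = 5e+09 m.
p = a (1 − e²).
p = 5e+09 · (1 − (0.25)²) = 5e+09 · 0.9375 ≈ 4.688e+09 m = 4.688 Gm.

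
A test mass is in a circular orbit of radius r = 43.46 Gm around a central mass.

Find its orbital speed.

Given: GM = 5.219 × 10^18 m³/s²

Convert to SI: r = 43.46 Gm = 4.346e+10 m.
For a circular orbit, gravity supplies the centripetal force, so v = √(GM / r).
v = √(5.219e+18 / 4.346e+10) m/s ≈ 1.096e+04 m/s = 10.96 km/s.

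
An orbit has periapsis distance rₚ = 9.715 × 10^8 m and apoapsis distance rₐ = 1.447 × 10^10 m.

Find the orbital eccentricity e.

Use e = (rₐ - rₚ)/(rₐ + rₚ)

e = (rₐ − rₚ) / (rₐ + rₚ).
e = (1.447e+10 − 9.715e+08) / (1.447e+10 + 9.715e+08) = 1.34985e+10 / 1.54415e+10 ≈ 0.8742.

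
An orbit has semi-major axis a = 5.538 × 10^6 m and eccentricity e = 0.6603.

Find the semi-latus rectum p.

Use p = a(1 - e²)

p = a (1 − e²).
p = 5.538e+06 · (1 − (0.6603)²) = 5.538e+06 · 0.564004 ≈ 3.123e+06 m = 3.123 × 10^6 m.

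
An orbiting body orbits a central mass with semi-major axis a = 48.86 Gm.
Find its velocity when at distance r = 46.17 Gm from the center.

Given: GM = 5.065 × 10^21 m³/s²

Convert to SI: a = 48.86 Gm = 4.886e+10 m; r = 46.17 Gm = 4.617e+10 m.
Vis-viva: v = √(GM · (2/r − 1/a)).
2/r − 1/a = 2/4.617e+10 − 1/4.886e+10 = 2.28515e-11 m⁻¹.
v = √(5.065e+21 · 2.28515e-11) m/s ≈ 3.402e+05 m/s = 340.2 km/s.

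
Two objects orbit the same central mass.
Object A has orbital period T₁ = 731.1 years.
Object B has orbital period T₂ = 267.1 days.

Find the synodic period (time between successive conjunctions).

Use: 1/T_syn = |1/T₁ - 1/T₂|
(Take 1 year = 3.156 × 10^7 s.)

Convert to SI: T₁ = 731.1 years = 2.30735e+10 s; T₂ = 267.1 days = 2.30774e+07 s.
T_syn = |T₁ · T₂ / (T₁ − T₂)|.
T_syn = |2.30735e+10 · 2.30774e+07 / (2.30735e+10 − 2.30774e+07)| s ≈ 2.31e+07 s = 267.4 days.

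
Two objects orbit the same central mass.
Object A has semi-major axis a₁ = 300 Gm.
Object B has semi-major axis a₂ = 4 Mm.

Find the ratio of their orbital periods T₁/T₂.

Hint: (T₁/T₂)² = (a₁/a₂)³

Convert to SI: a₁ = 300 Gm = 3e+11 m; a₂ = 4 Mm = 4e+06 m.
From Kepler's third law, (T₁/T₂)² = (a₁/a₂)³, so T₁/T₂ = (a₁/a₂)^(3/2).
a₁/a₂ = 3e+11 / 4e+06 = 75000.
T₁/T₂ = (75000)^(3/2) ≈ 2.054e+07.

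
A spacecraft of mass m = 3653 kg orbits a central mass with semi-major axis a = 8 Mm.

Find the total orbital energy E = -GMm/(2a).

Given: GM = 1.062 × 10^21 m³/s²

Convert to SI: a = 8 Mm = 8e+06 m.
E = −GMm / (2a).
E = −1.062e+21 · 3653 / (2 · 8e+06) J ≈ -2.425e+17 J = -242.5 PJ.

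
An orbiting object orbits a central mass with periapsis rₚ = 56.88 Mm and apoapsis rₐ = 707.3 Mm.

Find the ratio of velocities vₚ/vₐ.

Convert to SI: rₚ = 56.88 Mm = 5.688e+07 m; rₐ = 707.3 Mm = 7.073e+08 m.
Conservation of angular momentum gives rₚvₚ = rₐvₐ, so vₚ/vₐ = rₐ/rₚ.
vₚ/vₐ = 7.073e+08 / 5.688e+07 ≈ 12.43.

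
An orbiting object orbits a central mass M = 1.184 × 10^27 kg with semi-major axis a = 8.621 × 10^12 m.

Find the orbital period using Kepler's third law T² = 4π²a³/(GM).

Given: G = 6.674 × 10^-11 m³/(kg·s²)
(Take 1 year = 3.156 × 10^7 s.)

GM = G · M = 6.674e-11 · 1.184e+27 = 7.90202e+16 m³/s².
Kepler's third law: T = 2π √(a³ / GM).
Substituting a = 8.621e+12 m and GM = 7.90202e+16 m³/s²:
T = 2π √((8.621e+12)³ / 7.90202e+16) s
T ≈ 5.658e+11 s = 1.793e+04 years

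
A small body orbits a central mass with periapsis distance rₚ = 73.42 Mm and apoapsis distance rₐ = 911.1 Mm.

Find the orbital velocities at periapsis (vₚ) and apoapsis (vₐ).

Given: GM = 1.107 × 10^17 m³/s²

Convert to SI: rₚ = 73.42 Mm = 7.342e+07 m; rₐ = 911.1 Mm = 9.111e+08 m.
Use the vis-viva equation v² = GM(2/r − 1/a) with a = (rₚ + rₐ)/2 = (7.342e+07 + 9.111e+08)/2 = 4.9226e+08 m.
vₚ = √(GM · (2/rₚ − 1/a)) = √(1.107e+17 · (2/7.342e+07 − 1/4.9226e+08)) m/s ≈ 5.283e+04 m/s = 52.83 km/s.
vₐ = √(GM · (2/rₐ − 1/a)) = √(1.107e+17 · (2/9.111e+08 − 1/4.9226e+08)) m/s ≈ 4257 m/s = 4.257 km/s.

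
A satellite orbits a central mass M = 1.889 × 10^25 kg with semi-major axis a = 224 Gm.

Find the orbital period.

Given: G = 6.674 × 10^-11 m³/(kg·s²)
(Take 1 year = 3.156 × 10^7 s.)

Convert to SI: a = 224 Gm = 2.24e+11 m.
GM = G · M = 6.674e-11 · 1.889e+25 = 1.26072e+15 m³/s².
Kepler's third law: T = 2π √(a³ / GM).
Substituting a = 2.24e+11 m and GM = 1.26072e+15 m³/s²:
T = 2π √((2.24e+11)³ / 1.26072e+15) s
T ≈ 1.876e+10 s = 594.4 years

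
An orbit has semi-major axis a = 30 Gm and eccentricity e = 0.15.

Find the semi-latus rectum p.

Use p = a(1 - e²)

Convert to SI: a = 30 Gm = 3e+10 m.
p = a (1 − e²).
p = 3e+10 · (1 − (0.15)²) = 3e+10 · 0.9775 ≈ 2.932e+10 m = 29.32 Gm.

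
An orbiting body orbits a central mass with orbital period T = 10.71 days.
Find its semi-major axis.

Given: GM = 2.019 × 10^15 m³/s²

Convert to SI: T = 10.71 days = 925344 s.
Invert Kepler's third law: a = (GM · T² / (4π²))^(1/3).
Substituting T = 925344 s and GM = 2.019e+15 m³/s²:
a = (2.019e+15 · (925344)² / (4π²))^(1/3) m
a ≈ 3.525e+08 m = 352.5 Mm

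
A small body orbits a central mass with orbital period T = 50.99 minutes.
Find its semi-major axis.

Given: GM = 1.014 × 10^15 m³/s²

Convert to SI: T = 50.99 minutes = 3059.4 s.
Invert Kepler's third law: a = (GM · T² / (4π²))^(1/3).
Substituting T = 3059.4 s and GM = 1.014e+15 m³/s²:
a = (1.014e+15 · (3059.4)² / (4π²))^(1/3) m
a ≈ 6.218e+06 m = 6.218 Mm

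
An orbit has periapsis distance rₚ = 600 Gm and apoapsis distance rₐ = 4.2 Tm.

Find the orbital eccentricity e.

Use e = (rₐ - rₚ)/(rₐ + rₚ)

Convert to SI: rₚ = 600 Gm = 6e+11 m; rₐ = 4.2 Tm = 4.2e+12 m.
e = (rₐ − rₚ) / (rₐ + rₚ).
e = (4.2e+12 − 6e+11) / (4.2e+12 + 6e+11) = 3.6e+12 / 4.8e+12 ≈ 0.75.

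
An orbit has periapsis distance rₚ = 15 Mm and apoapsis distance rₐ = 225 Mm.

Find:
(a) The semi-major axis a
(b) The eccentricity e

Convert to SI: rₚ = 15 Mm = 1.5e+07 m; rₐ = 225 Mm = 2.25e+08 m.
(a) a = (rₚ + rₐ) / 2 = (1.5e+07 + 2.25e+08) / 2 ≈ 1.2e+08 m = 120 Mm.
(b) e = (rₐ − rₚ) / (rₐ + rₚ) = (2.25e+08 − 1.5e+07) / (2.25e+08 + 1.5e+07) ≈ 0.875.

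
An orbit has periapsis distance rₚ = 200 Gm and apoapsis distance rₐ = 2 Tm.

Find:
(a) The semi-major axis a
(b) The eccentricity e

Convert to SI: rₚ = 200 Gm = 2e+11 m; rₐ = 2 Tm = 2e+12 m.
(a) a = (rₚ + rₐ) / 2 = (2e+11 + 2e+12) / 2 ≈ 1.1e+12 m = 1.1 Tm.
(b) e = (rₐ − rₚ) / (rₐ + rₚ) = (2e+12 − 2e+11) / (2e+12 + 2e+11) ≈ 0.8182.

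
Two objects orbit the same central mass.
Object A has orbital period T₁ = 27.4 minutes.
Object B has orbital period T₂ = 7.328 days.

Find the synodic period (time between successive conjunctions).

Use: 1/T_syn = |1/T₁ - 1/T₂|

Convert to SI: T₁ = 27.4 minutes = 1644 s; T₂ = 7.328 days = 633139 s.
T_syn = |T₁ · T₂ / (T₁ − T₂)|.
T_syn = |1644 · 633139 / (1644 − 633139)| s ≈ 1648 s = 27.47 minutes.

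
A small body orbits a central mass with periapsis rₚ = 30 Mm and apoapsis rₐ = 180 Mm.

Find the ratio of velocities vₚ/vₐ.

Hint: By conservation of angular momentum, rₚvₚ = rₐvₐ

Convert to SI: rₚ = 30 Mm = 3e+07 m; rₐ = 180 Mm = 1.8e+08 m.
Conservation of angular momentum gives rₚvₚ = rₐvₐ, so vₚ/vₐ = rₐ/rₚ.
vₚ/vₐ = 1.8e+08 / 3e+07 ≈ 6.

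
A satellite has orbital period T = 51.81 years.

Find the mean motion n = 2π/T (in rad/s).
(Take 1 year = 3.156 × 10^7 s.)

Convert to SI: T = 51.81 years = 1.63512e+09 s.
n = 2π / T.
n = 2π / 1.63512e+09 s ≈ 3.843e-09 rad/s.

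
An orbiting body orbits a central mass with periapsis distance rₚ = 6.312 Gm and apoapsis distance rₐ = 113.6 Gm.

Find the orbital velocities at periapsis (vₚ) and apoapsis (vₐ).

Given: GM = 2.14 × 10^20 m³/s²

Convert to SI: rₚ = 6.312 Gm = 6.312e+09 m; rₐ = 113.6 Gm = 1.136e+11 m.
Use the vis-viva equation v² = GM(2/r − 1/a) with a = (rₚ + rₐ)/2 = (6.312e+09 + 1.136e+11)/2 = 5.9956e+10 m.
vₚ = √(GM · (2/rₚ − 1/a)) = √(2.14e+20 · (2/6.312e+09 − 1/5.9956e+10)) m/s ≈ 2.535e+05 m/s = 253.5 km/s.
vₐ = √(GM · (2/rₐ − 1/a)) = √(2.14e+20 · (2/1.136e+11 − 1/5.9956e+10)) m/s ≈ 1.408e+04 m/s = 14.08 km/s.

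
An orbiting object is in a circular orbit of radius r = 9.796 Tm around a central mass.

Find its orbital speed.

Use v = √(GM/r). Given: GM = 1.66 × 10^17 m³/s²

Convert to SI: r = 9.796 Tm = 9.796e+12 m.
For a circular orbit, gravity supplies the centripetal force, so v = √(GM / r).
v = √(1.66e+17 / 9.796e+12) m/s ≈ 130.2 m/s = 130.2 m/s.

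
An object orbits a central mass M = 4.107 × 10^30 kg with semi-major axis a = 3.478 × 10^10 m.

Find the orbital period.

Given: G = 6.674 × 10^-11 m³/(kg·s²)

GM = G · M = 6.674e-11 · 4.107e+30 = 2.74101e+20 m³/s².
Kepler's third law: T = 2π √(a³ / GM).
Substituting a = 3.478e+10 m and GM = 2.74101e+20 m³/s²:
T = 2π √((3.478e+10)³ / 2.74101e+20) s
T ≈ 2.462e+06 s = 28.49 days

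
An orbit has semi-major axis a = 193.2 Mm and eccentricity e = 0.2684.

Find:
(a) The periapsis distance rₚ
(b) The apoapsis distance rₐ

Convert to SI: a = 193.2 Mm = 1.932e+08 m.
(a) rₚ = a(1 − e) = 1.932e+08 · (1 − 0.2684) = 1.932e+08 · 0.7316 ≈ 1.413e+08 m = 141.3 Mm.
(b) rₐ = a(1 + e) = 1.932e+08 · (1 + 0.2684) = 1.932e+08 · 1.2684 ≈ 2.451e+08 m = 245.1 Mm.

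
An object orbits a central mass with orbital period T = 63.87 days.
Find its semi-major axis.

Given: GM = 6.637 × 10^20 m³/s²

Convert to SI: T = 63.87 days = 5.51837e+06 s.
Invert Kepler's third law: a = (GM · T² / (4π²))^(1/3).
Substituting T = 5.51837e+06 s and GM = 6.637e+20 m³/s²:
a = (6.637e+20 · (5.51837e+06)² / (4π²))^(1/3) m
a ≈ 8e+10 m = 80 Gm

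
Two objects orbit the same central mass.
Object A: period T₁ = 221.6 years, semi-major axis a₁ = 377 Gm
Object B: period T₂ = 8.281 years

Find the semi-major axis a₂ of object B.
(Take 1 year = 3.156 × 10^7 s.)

Convert to SI: T₁ = 221.6 years = 6.9937e+09 s; a₁ = 377 Gm = 3.77e+11 m; T₂ = 8.281 years = 2.61348e+08 s.
Kepler's third law: (T₁/T₂)² = (a₁/a₂)³ ⇒ a₂ = a₁ · (T₂/T₁)^(2/3).
T₂/T₁ = 2.61348e+08 / 6.9937e+09 = 0.0373691.
a₂ = 3.77e+11 · (0.0373691)^(2/3) m ≈ 4.214e+10 m = 42.14 Gm.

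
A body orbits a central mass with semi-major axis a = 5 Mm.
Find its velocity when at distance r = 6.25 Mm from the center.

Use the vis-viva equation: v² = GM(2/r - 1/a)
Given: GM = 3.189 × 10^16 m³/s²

Convert to SI: a = 5 Mm = 5e+06 m; r = 6.25 Mm = 6.25e+06 m.
Vis-viva: v = √(GM · (2/r − 1/a)).
2/r − 1/a = 2/6.25e+06 − 1/5e+06 = 1.2e-07 m⁻¹.
v = √(3.189e+16 · 1.2e-07) m/s ≈ 6.186e+04 m/s = 61.86 km/s.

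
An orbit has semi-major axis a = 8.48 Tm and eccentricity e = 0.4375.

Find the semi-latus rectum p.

Convert to SI: a = 8.48 Tm = 8.48e+12 m.
p = a (1 − e²).
p = 8.48e+12 · (1 − (0.4375)²) = 8.48e+12 · 0.808594 ≈ 6.857e+12 m = 6.857 Tm.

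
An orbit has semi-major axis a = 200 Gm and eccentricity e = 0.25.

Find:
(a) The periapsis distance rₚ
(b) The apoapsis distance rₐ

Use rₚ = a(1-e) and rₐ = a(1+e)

Convert to SI: a = 200 Gm = 2e+11 m.
(a) rₚ = a(1 − e) = 2e+11 · (1 − 0.25) = 2e+11 · 0.75 ≈ 1.5e+11 m = 150 Gm.
(b) rₐ = a(1 + e) = 2e+11 · (1 + 0.25) = 2e+11 · 1.25 ≈ 2.5e+11 m = 250 Gm.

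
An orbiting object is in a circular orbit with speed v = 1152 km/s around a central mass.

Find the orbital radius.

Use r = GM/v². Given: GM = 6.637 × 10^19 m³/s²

Convert to SI: v = 1152 km/s = 1.152e+06 m/s.
For a circular orbit, v² = GM / r, so r = GM / v².
r = 6.637e+19 / (1.152e+06)² m ≈ 5.001e+07 m = 50.01 Mm.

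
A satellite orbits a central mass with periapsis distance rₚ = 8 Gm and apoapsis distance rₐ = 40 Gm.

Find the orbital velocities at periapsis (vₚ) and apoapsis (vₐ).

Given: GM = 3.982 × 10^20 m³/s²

Convert to SI: rₚ = 8 Gm = 8e+09 m; rₐ = 40 Gm = 4e+10 m.
Use the vis-viva equation v² = GM(2/r − 1/a) with a = (rₚ + rₐ)/2 = (8e+09 + 4e+10)/2 = 2.4e+10 m.
vₚ = √(GM · (2/rₚ − 1/a)) = √(3.982e+20 · (2/8e+09 − 1/2.4e+10)) m/s ≈ 2.88e+05 m/s = 288 km/s.
vₐ = √(GM · (2/rₐ − 1/a)) = √(3.982e+20 · (2/4e+10 − 1/2.4e+10)) m/s ≈ 5.76e+04 m/s = 57.6 km/s.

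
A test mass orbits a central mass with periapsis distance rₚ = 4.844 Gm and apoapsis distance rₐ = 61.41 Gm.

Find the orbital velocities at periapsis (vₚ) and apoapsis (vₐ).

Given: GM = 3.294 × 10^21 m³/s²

Convert to SI: rₚ = 4.844 Gm = 4.844e+09 m; rₐ = 61.41 Gm = 6.141e+10 m.
Use the vis-viva equation v² = GM(2/r − 1/a) with a = (rₚ + rₐ)/2 = (4.844e+09 + 6.141e+10)/2 = 3.3127e+10 m.
vₚ = √(GM · (2/rₚ − 1/a)) = √(3.294e+21 · (2/4.844e+09 − 1/3.3127e+10)) m/s ≈ 1.123e+06 m/s = 1123 km/s.
vₐ = √(GM · (2/rₐ − 1/a)) = √(3.294e+21 · (2/6.141e+10 − 1/3.3127e+10)) m/s ≈ 8.856e+04 m/s = 88.56 km/s.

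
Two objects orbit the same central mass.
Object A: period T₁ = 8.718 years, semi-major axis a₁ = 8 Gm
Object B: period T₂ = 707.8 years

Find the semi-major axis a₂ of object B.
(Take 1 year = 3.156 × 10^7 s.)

Convert to SI: T₁ = 8.718 years = 2.7514e+08 s; a₁ = 8 Gm = 8e+09 m; T₂ = 707.8 years = 2.23382e+10 s.
Kepler's third law: (T₁/T₂)² = (a₁/a₂)³ ⇒ a₂ = a₁ · (T₂/T₁)^(2/3).
T₂/T₁ = 2.23382e+10 / 2.7514e+08 = 81.1883.
a₂ = 8e+09 · (81.1883)^(2/3) m ≈ 1.5e+11 m = 150 Gm.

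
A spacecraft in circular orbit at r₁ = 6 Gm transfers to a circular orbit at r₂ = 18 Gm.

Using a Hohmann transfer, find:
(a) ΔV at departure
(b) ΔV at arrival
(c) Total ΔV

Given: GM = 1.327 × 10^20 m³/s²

Convert to SI: r₁ = 6 Gm = 6e+09 m; r₂ = 18 Gm = 1.8e+10 m.
Transfer semi-major axis: a_t = (r₁ + r₂)/2 = (6e+09 + 1.8e+10)/2 = 1.2e+10 m.
Circular speeds: v₁ = √(GM/r₁) = 148717 m/s, v₂ = √(GM/r₂) = 85861.6 m/s.
Transfer speeds (vis-viva v² = GM(2/r − 1/a_t)): v₁ᵗ = 182140 m/s, v₂ᵗ = 60713.4 m/s.
(a) ΔV₁ = |v₁ᵗ − v₁| ≈ 3.342e+04 m/s = 33.42 km/s.
(b) ΔV₂ = |v₂ − v₂ᵗ| ≈ 2.515e+04 m/s = 25.15 km/s.
(c) ΔV_total = ΔV₁ + ΔV₂ ≈ 5.857e+04 m/s = 58.57 km/s.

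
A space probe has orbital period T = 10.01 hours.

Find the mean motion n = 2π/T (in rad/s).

Convert to SI: T = 10.01 hours = 36036 s.
n = 2π / T.
n = 2π / 36036 s ≈ 0.0001744 rad/s.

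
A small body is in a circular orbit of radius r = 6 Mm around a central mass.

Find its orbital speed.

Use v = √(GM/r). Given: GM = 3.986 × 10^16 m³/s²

Convert to SI: r = 6 Mm = 6e+06 m.
For a circular orbit, gravity supplies the centripetal force, so v = √(GM / r).
v = √(3.986e+16 / 6e+06) m/s ≈ 8.151e+04 m/s = 81.51 km/s.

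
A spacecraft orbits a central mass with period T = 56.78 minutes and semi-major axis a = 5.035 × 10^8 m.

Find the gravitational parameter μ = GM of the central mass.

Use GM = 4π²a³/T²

Convert to SI: T = 56.78 minutes = 3406.8 s.
GM = 4π² · a³ / T².
GM = 4π² · (5.035e+08)³ / (3406.8)² m³/s² ≈ 4.342e+20 m³/s² = 4.342 × 10^20 m³/s².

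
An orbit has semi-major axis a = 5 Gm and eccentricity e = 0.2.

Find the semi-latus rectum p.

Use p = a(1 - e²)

Convert to SI: a = 5 Gm = 5e+09 m.
p = a (1 − e²).
p = 5e+09 · (1 − (0.2)²) = 5e+09 · 0.96 ≈ 4.8e+09 m = 4.8 Gm.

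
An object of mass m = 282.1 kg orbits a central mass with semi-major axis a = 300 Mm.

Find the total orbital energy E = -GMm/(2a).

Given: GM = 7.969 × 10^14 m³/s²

Convert to SI: a = 300 Mm = 3e+08 m.
E = −GMm / (2a).
E = −7.969e+14 · 282.1 / (2 · 3e+08) J ≈ -3.747e+08 J = -374.7 MJ.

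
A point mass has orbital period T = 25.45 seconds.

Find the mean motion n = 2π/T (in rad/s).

n = 2π / T.
n = 2π / 25.45 s ≈ 0.2469 rad/s.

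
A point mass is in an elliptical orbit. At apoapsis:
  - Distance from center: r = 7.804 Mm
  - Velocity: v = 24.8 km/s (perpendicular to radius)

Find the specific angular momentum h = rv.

Convert to SI: r = 7.804 Mm = 7.804e+06 m; v = 24.8 km/s = 24800 m/s.
With v perpendicular to r, h = r · v.
h = 7.804e+06 · 24800 m²/s ≈ 1.935e+11 m²/s.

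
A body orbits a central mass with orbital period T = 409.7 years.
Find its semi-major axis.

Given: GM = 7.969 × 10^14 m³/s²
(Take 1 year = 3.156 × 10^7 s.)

Convert to SI: T = 409.7 years = 1.29301e+10 s.
Invert Kepler's third law: a = (GM · T² / (4π²))^(1/3).
Substituting T = 1.29301e+10 s and GM = 7.969e+14 m³/s²:
a = (7.969e+14 · (1.29301e+10)² / (4π²))^(1/3) m
a ≈ 1.5e+11 m = 150 Gm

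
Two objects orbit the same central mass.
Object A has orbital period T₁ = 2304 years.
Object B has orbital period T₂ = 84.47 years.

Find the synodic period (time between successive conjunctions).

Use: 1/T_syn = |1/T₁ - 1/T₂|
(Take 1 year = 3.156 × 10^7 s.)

Convert to SI: T₁ = 2304 years = 7.27142e+10 s; T₂ = 84.47 years = 2.66587e+09 s.
T_syn = |T₁ · T₂ / (T₁ − T₂)|.
T_syn = |7.27142e+10 · 2.66587e+09 / (7.27142e+10 − 2.66587e+09)| s ≈ 2.767e+09 s = 87.68 years.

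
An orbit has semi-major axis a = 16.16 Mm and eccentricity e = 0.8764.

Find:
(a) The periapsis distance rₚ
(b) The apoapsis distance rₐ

Convert to SI: a = 16.16 Mm = 1.616e+07 m.
(a) rₚ = a(1 − e) = 1.616e+07 · (1 − 0.8764) = 1.616e+07 · 0.1236 ≈ 1.997e+06 m = 1.997 Mm.
(b) rₐ = a(1 + e) = 1.616e+07 · (1 + 0.8764) = 1.616e+07 · 1.8764 ≈ 3.032e+07 m = 30.32 Mm.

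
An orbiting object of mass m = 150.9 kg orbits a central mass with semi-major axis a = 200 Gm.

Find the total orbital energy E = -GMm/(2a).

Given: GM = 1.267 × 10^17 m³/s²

Convert to SI: a = 200 Gm = 2e+11 m.
E = −GMm / (2a).
E = −1.267e+17 · 150.9 / (2 · 2e+11) J ≈ -4.78e+07 J = -47.8 MJ.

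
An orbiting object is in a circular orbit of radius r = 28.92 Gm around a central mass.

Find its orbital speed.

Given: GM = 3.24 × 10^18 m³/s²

Convert to SI: r = 28.92 Gm = 2.892e+10 m.
For a circular orbit, gravity supplies the centripetal force, so v = √(GM / r).
v = √(3.24e+18 / 2.892e+10) m/s ≈ 1.058e+04 m/s = 10.58 km/s.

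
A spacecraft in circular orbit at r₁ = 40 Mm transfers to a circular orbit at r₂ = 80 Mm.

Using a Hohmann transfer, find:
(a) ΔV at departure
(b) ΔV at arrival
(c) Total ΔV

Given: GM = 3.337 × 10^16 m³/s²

Convert to SI: r₁ = 40 Mm = 4e+07 m; r₂ = 80 Mm = 8e+07 m.
Transfer semi-major axis: a_t = (r₁ + r₂)/2 = (4e+07 + 8e+07)/2 = 6e+07 m.
Circular speeds: v₁ = √(GM/r₁) = 28883.4 m/s, v₂ = √(GM/r₂) = 20423.6 m/s.
Transfer speeds (vis-viva v² = GM(2/r − 1/a_t)): v₁ᵗ = 33351.7 m/s, v₂ᵗ = 16675.8 m/s.
(a) ΔV₁ = |v₁ᵗ − v₁| ≈ 4468 m/s = 4.468 km/s.
(b) ΔV₂ = |v₂ − v₂ᵗ| ≈ 3748 m/s = 3.748 km/s.
(c) ΔV_total = ΔV₁ + ΔV₂ ≈ 8216 m/s = 8.216 km/s.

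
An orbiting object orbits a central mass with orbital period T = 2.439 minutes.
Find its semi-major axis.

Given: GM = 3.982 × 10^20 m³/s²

Convert to SI: T = 2.439 minutes = 146.34 s.
Invert Kepler's third law: a = (GM · T² / (4π²))^(1/3).
Substituting T = 146.34 s and GM = 3.982e+20 m³/s²:
a = (3.982e+20 · (146.34)² / (4π²))^(1/3) m
a ≈ 6e+07 m = 60 Mm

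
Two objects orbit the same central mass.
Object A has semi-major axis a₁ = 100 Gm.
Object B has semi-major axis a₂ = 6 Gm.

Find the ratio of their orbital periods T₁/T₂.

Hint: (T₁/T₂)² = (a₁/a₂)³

Convert to SI: a₁ = 100 Gm = 1e+11 m; a₂ = 6 Gm = 6e+09 m.
From Kepler's third law, (T₁/T₂)² = (a₁/a₂)³, so T₁/T₂ = (a₁/a₂)^(3/2).
a₁/a₂ = 1e+11 / 6e+09 = 16.6667.
T₁/T₂ = (16.6667)^(3/2) ≈ 68.04.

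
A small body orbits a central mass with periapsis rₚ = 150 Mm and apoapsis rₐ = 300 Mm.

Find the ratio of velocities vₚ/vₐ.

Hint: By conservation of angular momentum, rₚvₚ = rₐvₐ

Convert to SI: rₚ = 150 Mm = 1.5e+08 m; rₐ = 300 Mm = 3e+08 m.
Conservation of angular momentum gives rₚvₚ = rₐvₐ, so vₚ/vₐ = rₐ/rₚ.
vₚ/vₐ = 3e+08 / 1.5e+08 ≈ 2.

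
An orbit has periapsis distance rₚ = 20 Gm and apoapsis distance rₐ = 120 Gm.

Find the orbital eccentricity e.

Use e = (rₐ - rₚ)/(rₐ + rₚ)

Convert to SI: rₚ = 20 Gm = 2e+10 m; rₐ = 120 Gm = 1.2e+11 m.
e = (rₐ − rₚ) / (rₐ + rₚ).
e = (1.2e+11 − 2e+10) / (1.2e+11 + 2e+10) = 1e+11 / 1.4e+11 ≈ 0.7143.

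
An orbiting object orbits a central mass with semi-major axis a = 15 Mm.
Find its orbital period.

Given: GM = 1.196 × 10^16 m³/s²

Convert to SI: a = 15 Mm = 1.5e+07 m.
Kepler's third law: T = 2π √(a³ / GM).
Substituting a = 1.5e+07 m and GM = 1.196e+16 m³/s²:
T = 2π √((1.5e+07)³ / 1.196e+16) s
T ≈ 3338 s = 55.63 minutes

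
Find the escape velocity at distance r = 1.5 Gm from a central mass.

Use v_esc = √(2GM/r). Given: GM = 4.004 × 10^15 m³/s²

Convert to SI: r = 1.5 Gm = 1.5e+09 m.
Escape velocity comes from setting total energy to zero: ½v² − GM/r = 0 ⇒ v_esc = √(2GM / r).
v_esc = √(2 · 4.004e+15 / 1.5e+09) m/s ≈ 2311 m/s = 2.311 km/s.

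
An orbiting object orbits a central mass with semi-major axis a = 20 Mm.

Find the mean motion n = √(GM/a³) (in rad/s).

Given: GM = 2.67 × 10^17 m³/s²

Convert to SI: a = 20 Mm = 2e+07 m.
n = √(GM / a³).
n = √(2.67e+17 / (2e+07)³) rad/s ≈ 0.005777 rad/s.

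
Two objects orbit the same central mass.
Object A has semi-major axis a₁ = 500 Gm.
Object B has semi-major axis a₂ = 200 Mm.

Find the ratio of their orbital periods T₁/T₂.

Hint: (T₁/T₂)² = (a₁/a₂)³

Convert to SI: a₁ = 500 Gm = 5e+11 m; a₂ = 200 Mm = 2e+08 m.
From Kepler's third law, (T₁/T₂)² = (a₁/a₂)³, so T₁/T₂ = (a₁/a₂)^(3/2).
a₁/a₂ = 5e+11 / 2e+08 = 2500.
T₁/T₂ = (2500)^(3/2) ≈ 1.25e+05.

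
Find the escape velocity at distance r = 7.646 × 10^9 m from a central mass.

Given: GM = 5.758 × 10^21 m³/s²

Escape velocity comes from setting total energy to zero: ½v² − GM/r = 0 ⇒ v_esc = √(2GM / r).
v_esc = √(2 · 5.758e+21 / 7.646e+09) m/s ≈ 1.227e+06 m/s = 1227 km/s.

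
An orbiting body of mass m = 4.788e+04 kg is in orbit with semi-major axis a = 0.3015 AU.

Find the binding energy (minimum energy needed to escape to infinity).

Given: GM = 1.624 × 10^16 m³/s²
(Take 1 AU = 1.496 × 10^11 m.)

Convert to SI: a = 0.3015 AU = 4.51044e+10 m.
Total orbital energy is E = −GMm/(2a); binding energy is E_bind = −E = GMm/(2a).
E_bind = 1.624e+16 · 4.788e+04 / (2 · 4.51044e+10) J ≈ 8.62e+09 J = 8.62 GJ.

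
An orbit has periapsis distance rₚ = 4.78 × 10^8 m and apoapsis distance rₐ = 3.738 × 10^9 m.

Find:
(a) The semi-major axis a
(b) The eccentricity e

(a) a = (rₚ + rₐ) / 2 = (4.78e+08 + 3.738e+09) / 2 ≈ 2.108e+09 m = 2.108 × 10^9 m.
(b) e = (rₐ − rₚ) / (rₐ + rₚ) = (3.738e+09 − 4.78e+08) / (3.738e+09 + 4.78e+08) ≈ 0.7732.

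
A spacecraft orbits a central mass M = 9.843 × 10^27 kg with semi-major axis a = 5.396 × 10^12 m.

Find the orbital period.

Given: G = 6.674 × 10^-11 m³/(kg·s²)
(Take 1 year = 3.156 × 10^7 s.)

GM = G · M = 6.674e-11 · 9.843e+27 = 6.56922e+17 m³/s².
Kepler's third law: T = 2π √(a³ / GM).
Substituting a = 5.396e+12 m and GM = 6.56922e+17 m³/s²:
T = 2π √((5.396e+12)³ / 6.56922e+17) s
T ≈ 9.717e+10 s = 3079 years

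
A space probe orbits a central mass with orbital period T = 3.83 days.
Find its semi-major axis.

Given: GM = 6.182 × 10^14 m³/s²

Convert to SI: T = 3.83 days = 330912 s.
Invert Kepler's third law: a = (GM · T² / (4π²))^(1/3).
Substituting T = 330912 s and GM = 6.182e+14 m³/s²:
a = (6.182e+14 · (330912)² / (4π²))^(1/3) m
a ≈ 1.197e+08 m = 119.7 Mm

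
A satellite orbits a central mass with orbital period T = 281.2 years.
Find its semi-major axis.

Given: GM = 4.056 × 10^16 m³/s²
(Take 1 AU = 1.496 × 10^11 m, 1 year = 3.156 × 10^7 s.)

Convert to SI: T = 281.2 years = 8.87467e+09 s.
Invert Kepler's third law: a = (GM · T² / (4π²))^(1/3).
Substituting T = 8.87467e+09 s and GM = 4.056e+16 m³/s²:
a = (4.056e+16 · (8.87467e+09)² / (4π²))^(1/3) m
a ≈ 4.325e+11 m = 2.891 AU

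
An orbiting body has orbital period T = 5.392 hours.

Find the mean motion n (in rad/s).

Convert to SI: T = 5.392 hours = 19411.2 s.
n = 2π / T.
n = 2π / 19411.2 s ≈ 0.0003237 rad/s.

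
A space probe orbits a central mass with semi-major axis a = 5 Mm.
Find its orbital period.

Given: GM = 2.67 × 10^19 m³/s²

Convert to SI: a = 5 Mm = 5e+06 m.
Kepler's third law: T = 2π √(a³ / GM).
Substituting a = 5e+06 m and GM = 2.67e+19 m³/s²:
T = 2π √((5e+06)³ / 2.67e+19) s
T ≈ 13.6 s = 13.6 seconds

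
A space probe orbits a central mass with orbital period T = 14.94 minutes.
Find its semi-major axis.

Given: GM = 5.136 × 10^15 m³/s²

Convert to SI: T = 14.94 minutes = 896.4 s.
Invert Kepler's third law: a = (GM · T² / (4π²))^(1/3).
Substituting T = 896.4 s and GM = 5.136e+15 m³/s²:
a = (5.136e+15 · (896.4)² / (4π²))^(1/3) m
a ≈ 4.711e+06 m = 4.711 Mm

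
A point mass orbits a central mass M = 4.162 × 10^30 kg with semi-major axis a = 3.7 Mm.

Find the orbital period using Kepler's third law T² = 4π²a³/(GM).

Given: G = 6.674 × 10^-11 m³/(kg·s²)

Convert to SI: a = 3.7 Mm = 3.7e+06 m.
GM = G · M = 6.674e-11 · 4.162e+30 = 2.77772e+20 m³/s².
Kepler's third law: T = 2π √(a³ / GM).
Substituting a = 3.7e+06 m and GM = 2.77772e+20 m³/s²:
T = 2π √((3.7e+06)³ / 2.77772e+20) s
T ≈ 2.683 s = 2.683 seconds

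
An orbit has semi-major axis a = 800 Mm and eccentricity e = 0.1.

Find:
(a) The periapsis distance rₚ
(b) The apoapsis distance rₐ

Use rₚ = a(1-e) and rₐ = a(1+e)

Convert to SI: a = 800 Mm = 8e+08 m.
(a) rₚ = a(1 − e) = 8e+08 · (1 − 0.1) = 8e+08 · 0.9 ≈ 7.2e+08 m = 720 Mm.
(b) rₐ = a(1 + e) = 8e+08 · (1 + 0.1) = 8e+08 · 1.1 ≈ 8.8e+08 m = 880 Mm.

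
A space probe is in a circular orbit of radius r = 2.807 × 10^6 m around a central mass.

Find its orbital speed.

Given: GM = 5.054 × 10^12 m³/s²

For a circular orbit, gravity supplies the centripetal force, so v = √(GM / r).
v = √(5.054e+12 / 2.807e+06) m/s ≈ 1342 m/s = 1.342 km/s.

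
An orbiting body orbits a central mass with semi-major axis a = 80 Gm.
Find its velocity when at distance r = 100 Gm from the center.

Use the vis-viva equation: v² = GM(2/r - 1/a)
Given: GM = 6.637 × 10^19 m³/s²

Convert to SI: a = 80 Gm = 8e+10 m; r = 100 Gm = 1e+11 m.
Vis-viva: v = √(GM · (2/r − 1/a)).
2/r − 1/a = 2/1e+11 − 1/8e+10 = 7.5e-12 m⁻¹.
v = √(6.637e+19 · 7.5e-12) m/s ≈ 2.231e+04 m/s = 22.31 km/s.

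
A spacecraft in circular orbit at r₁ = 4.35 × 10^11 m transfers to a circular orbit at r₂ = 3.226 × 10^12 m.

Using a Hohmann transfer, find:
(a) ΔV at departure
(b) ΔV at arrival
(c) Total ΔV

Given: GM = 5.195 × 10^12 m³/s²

Transfer semi-major axis: a_t = (r₁ + r₂)/2 = (4.35e+11 + 3.226e+12)/2 = 1.8305e+12 m.
Circular speeds: v₁ = √(GM/r₁) = 3.4558 m/s, v₂ = √(GM/r₂) = 1.269 m/s.
Transfer speeds (vis-viva v² = GM(2/r − 1/a_t)): v₁ᵗ = 4.5877 m/s, v₂ᵗ = 0.618615 m/s.
(a) ΔV₁ = |v₁ᵗ − v₁| ≈ 1.132 m/s = 1.132 m/s.
(b) ΔV₂ = |v₂ − v₂ᵗ| ≈ 0.6504 m/s = 0.6504 m/s.
(c) ΔV_total = ΔV₁ + ΔV₂ ≈ 1.782 m/s = 1.782 m/s.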